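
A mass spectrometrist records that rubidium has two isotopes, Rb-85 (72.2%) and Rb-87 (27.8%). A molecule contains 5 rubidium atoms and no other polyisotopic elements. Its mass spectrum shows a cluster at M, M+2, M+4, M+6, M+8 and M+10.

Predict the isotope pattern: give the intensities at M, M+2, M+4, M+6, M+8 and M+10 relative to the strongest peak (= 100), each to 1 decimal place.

51.9 : 100.0 : 77.0 : 29.7 : 5.7 : 0.4

Each Rb atom is independently Rb-85 (p = 0.722) or Rb-87 (q = 0.278); the cluster is the binomial expansion (p + q)^5.
P(M) = 0.722^5 = 0.196194
P(M+2) = 5 × 0.722^4 × 0.278^1 = 0.377714
P(M+4) = 10 × 0.722^3 × 0.278^2 = 0.290872
P(M+6) = 10 × 0.722^2 × 0.278^3 = 0.111998
P(M+8) = 5 × 0.722^1 × 0.278^4 = 0.021562
P(M+10) = 0.278^5 = 0.001660
The M+2 peak is largest (0.377714); scaling to 100 gives 51.9 : 100.0 : 77.0 : 29.7 : 5.7 : 0.4.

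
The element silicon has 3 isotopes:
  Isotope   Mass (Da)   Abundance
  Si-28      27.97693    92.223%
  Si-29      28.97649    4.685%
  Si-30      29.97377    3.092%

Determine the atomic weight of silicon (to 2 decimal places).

28.09 Da

Average mass = Σ (abundance × isotope mass) = 0.92223 × 27.97693 + 0.04685 × 28.97649 + 0.03092 × 29.97377
= 25.801164 + 1.357549 + 0.926789 = 28.085502 Da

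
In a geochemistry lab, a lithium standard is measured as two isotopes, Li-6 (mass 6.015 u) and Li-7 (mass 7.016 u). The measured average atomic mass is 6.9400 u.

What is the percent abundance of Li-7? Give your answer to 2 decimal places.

92.41%

With x = fraction of Li-6 (so Li-7 is 1 − x):
6.015·x + 7.016·(1 − x) = 6.9400
(6.015 − 7.016)·x = 6.9400 − 7.016
x = -0.0760 / -1.001 = 0.07592 → 7.59% Li-6, 92.41% Li-7.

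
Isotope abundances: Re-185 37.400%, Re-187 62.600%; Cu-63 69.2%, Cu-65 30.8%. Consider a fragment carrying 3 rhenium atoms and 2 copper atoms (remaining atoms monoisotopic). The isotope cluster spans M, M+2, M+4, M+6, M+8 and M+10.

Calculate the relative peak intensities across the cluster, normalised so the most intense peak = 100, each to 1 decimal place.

Rhenium pattern (n=3): 0.05231362 : 0.26268713 : 0.43968487 : 0.24531438
Copper pattern (n=2): 0.478864 : 0.426272 : 0.094864
Convolve the two distributions (both contribute in 2-u steps):
  M: 0.05231362×0.478864 = 0.025051
  M+2: 0.05231362×0.426272 + 0.26268713×0.478864 = 0.148091
  M+4: 0.05231362×0.094864 + 0.26268713×0.426272 + 0.43968487×0.478864 = 0.327488
  M+6: 0.26268713×0.094864 + 0.43968487×0.426272 + 0.24531438×0.478864 = 0.329817
  M+8: 0.43968487×0.094864 + 0.24531438×0.426272 = 0.146281
  M+10: 0.24531438×0.094864 = 0.023272
Scale to base peak (0.329817) = 100: 7.6 : 44.9 : 99.3 : 100.0 : 44.4 : 7.1

7.6 : 44.9 : 99.3 : 100.0 : 44.4 : 7.1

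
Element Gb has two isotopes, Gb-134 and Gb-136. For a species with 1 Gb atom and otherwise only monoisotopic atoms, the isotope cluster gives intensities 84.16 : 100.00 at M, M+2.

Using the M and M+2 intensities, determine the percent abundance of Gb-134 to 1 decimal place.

45.7%

If p is the fraction of Gb that is Gb-134, then I(M+2)/I(M) = [C(1,1)·p^0·(1−p)] / p^1 = 1·(1−p)/p = 100.00/84.16 = 1.1882
(1−p)/p = 1.1882/1 = 1.1882  ⇒  p = 1/(1 + 1.1882) = 0.4570
Gb-134: 45.7%, Gb-136: 54.3%.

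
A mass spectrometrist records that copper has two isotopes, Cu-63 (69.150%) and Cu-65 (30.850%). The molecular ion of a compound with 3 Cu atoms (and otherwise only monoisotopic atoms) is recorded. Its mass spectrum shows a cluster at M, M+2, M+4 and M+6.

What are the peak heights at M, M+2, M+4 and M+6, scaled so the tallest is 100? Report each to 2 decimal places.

Expanding (0.69150 + 0.30850)^3:
P(M) = 0.69150^3 = 0.330656
P(M+2) = 3 × 0.69150^2 × 0.30850^1 = 0.442548
P(M+4) = 3 × 0.69150^1 × 0.30850^2 = 0.197435
P(M+6) = 0.30850^3 = 0.029361
The M+2 peak is largest (0.442548); scaling to 100 gives 74.72 : 100.00 : 44.61 : 6.63.

74.72 : 100.00 : 44.61 : 6.63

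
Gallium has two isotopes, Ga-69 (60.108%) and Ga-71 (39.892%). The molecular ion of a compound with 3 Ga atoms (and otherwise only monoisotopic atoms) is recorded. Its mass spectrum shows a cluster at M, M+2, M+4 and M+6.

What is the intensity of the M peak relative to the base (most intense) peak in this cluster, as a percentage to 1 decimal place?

Binomial terms of (0.60108 + 0.39892)^3: M 0.2172, M+2 0.4324, M+4 0.2870, M+6 0.0635 → M+2 is the base peak.
P(M+2) = C(3,1) × 0.60108^2 × 0.39892^1 = 3 × 0.36129717 × 0.39892 = 0.432386 (base)
P(M) = C(3,0) × 0.60108^3 × 0.39892^0 = 1 × 0.2171685 × 1.0000 = 0.217169
Relative intensity = 0.217169 / 0.432386 × 100 = 50.2

50.2%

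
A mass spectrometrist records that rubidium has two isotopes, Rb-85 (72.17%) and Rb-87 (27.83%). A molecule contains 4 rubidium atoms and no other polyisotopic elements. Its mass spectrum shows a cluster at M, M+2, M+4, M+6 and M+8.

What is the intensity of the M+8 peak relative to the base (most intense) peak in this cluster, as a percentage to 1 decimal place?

Term probabilities: M 0.2713, M+2 0.4184, M+4 0.2420, M+6 0.0622, M+8 0.0060. Base peak = M+2.
P(M+2) = C(4,1) × 0.7217^3 × 0.2783^1 = 4 × 0.37589809 × 0.2783 = 0.418450 (base)
P(M+8) = C(4,4) × 0.7217^0 × 0.2783^4 = 1 × 1.0000 × 0.00599864 = 0.005999
Relative intensity = 0.005999 / 0.418450 × 100 = 1.4

1.4%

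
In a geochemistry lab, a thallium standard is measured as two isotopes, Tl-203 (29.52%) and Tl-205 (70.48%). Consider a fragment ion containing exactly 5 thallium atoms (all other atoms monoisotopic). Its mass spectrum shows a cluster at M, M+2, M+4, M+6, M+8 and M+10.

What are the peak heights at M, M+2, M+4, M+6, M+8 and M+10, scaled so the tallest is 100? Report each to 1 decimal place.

0.6 : 7.3 : 35.1 : 83.8 : 100.0 : 47.8

Expanding (0.2952 + 0.7048)^5:
P(M) = 0.2952^5 = 0.002242
P(M+2) = 5 × 0.2952^4 × 0.7048^1 = 0.026761
P(M+4) = 10 × 0.2952^3 × 0.7048^2 = 0.127785
P(M+6) = 10 × 0.2952^2 × 0.7048^3 = 0.305092
P(M+8) = 5 × 0.2952^1 × 0.7048^4 = 0.364208
P(M+10) = 0.7048^5 = 0.173912
The M+8 peak is largest (0.364208); scaling to 100 gives 0.6 : 7.3 : 35.1 : 83.8 : 100.0 : 47.8.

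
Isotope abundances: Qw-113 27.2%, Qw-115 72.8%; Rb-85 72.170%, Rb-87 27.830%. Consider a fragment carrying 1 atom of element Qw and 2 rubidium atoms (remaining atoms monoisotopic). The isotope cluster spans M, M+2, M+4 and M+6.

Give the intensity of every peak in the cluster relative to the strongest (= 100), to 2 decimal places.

29.00 : 100.00 : 64.18 : 11.54

Element Qw pattern (n=1): 0.2720 : 0.7280
Rubidium pattern (n=2): 0.52085089 : 0.40169822 : 0.07745089
Convolve the two distributions (both contribute in 2-u steps):
  M: 0.2720×0.52085089 = 0.141671
  M+2: 0.2720×0.40169822 + 0.7280×0.52085089 = 0.488441
  M+4: 0.2720×0.07745089 + 0.7280×0.40169822 = 0.313503
  M+6: 0.7280×0.07745089 = 0.056384
Scale to base peak (0.488441) = 100: 29.00 : 100.00 : 64.18 : 11.54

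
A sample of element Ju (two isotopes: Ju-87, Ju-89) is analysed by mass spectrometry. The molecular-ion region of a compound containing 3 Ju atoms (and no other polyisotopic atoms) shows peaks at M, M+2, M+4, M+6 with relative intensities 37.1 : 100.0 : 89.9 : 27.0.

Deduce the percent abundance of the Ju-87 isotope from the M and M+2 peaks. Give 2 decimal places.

52.67%

Write p for the Ju-87 fraction. I(M+2)/I(M) = [C(3,1)·p^2·(1−p)] / p^3 = 3·(1−p)/p = 100.0/37.1 = 2.6954
(1−p)/p = 2.6954/3 = 0.8985  ⇒  p = 1/(1 + 0.8985) = 0.5267
Ju-87: 52.67%, Ju-89: 47.33%.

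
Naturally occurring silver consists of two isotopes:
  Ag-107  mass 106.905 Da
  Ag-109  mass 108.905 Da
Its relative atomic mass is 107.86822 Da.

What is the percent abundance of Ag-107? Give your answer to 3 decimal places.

Let x be the fractional abundance of Ag-107; then Ag-109 has abundance 1 − x.
106.905·x + 108.905·(1 − x) = 107.86822
(106.905 − 108.905)·x = 107.86822 − 108.905
x = -1.03678 / -2.000 = 0.51839 → 51.839% Ag-107, 48.161% Ag-109.

51.839%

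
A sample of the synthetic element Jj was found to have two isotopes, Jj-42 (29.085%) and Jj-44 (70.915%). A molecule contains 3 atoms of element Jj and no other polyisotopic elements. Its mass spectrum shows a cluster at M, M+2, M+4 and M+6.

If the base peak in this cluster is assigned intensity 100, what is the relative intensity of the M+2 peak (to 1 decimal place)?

41.0

Binomial terms of (0.29085 + 0.70915)^3: M 0.0246, M+2 0.1800, M+4 0.4388, M+6 0.3566 → M+4 is the base peak.
P(M+4) = C(3,2) × 0.29085^1 × 0.70915^2 = 3 × 0.29085 × 0.50289372 = 0.438800 (base)
P(M+2) = C(3,1) × 0.29085^2 × 0.70915^1 = 3 × 0.08459372 × 0.70915 = 0.179969
Relative intensity = 0.179969 / 0.438800 × 100 = 41.0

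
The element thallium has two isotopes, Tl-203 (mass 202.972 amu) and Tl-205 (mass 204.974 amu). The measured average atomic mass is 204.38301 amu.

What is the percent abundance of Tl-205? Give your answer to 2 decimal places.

With x = fraction of Tl-203 (so Tl-205 is 1 − x):
202.972·x + 204.974·(1 − x) = 204.38301
(202.972 − 204.974)·x = 204.38301 − 204.974
x = -0.59099 / -2.002 = 0.29520 → 29.52% Tl-203, 70.48% Tl-205.

70.48%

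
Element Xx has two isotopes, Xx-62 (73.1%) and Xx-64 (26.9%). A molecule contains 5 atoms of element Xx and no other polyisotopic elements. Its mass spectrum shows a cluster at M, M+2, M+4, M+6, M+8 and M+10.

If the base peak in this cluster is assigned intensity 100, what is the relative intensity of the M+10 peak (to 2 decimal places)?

0.37

Binomial terms of (0.731 + 0.269)^5: M 0.2087, M+2 0.3841, M+4 0.2827, M+6 0.1040, M+8 0.0191, M+10 0.0014 → M+2 is the base peak.
P(M+2) = C(5,1) × 0.731^4 × 0.269^1 = 5 × 0.28554168 × 0.2690 = 0.384054 (base)
P(M+10) = C(5,5) × 0.731^0 × 0.269^5 = 1 × 1.0000 × 0.00140851 = 0.001409
Relative intensity = 0.001409 / 0.384054 × 100 = 0.37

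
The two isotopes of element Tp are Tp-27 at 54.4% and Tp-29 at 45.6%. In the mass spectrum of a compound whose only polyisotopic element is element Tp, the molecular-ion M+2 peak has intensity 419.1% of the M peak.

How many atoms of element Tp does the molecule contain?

For n independent Tp atoms, I(M+2)/I(M) = n · (abundance Tp-29) / (abundance Tp-27) = n · 0.456/0.544.
n = 4.191 × 0.544/0.456 = 5.00 ≈ 5

5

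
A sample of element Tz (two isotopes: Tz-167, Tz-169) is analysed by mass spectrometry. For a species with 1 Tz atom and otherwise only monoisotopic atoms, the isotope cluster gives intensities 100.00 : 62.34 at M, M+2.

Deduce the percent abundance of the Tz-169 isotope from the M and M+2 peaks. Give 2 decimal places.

Write p for the Tz-167 fraction. I(M+2)/I(M) = [C(1,1)·p^0·(1−p)] / p^1 = 1·(1−p)/p = 62.34/100.00 = 0.6234
(1−p)/p = 0.6234/1 = 0.6234  ⇒  p = 1/(1 + 0.6234) = 0.6160
Tz-167: 61.60%, Tz-169: 38.40%.

38.40%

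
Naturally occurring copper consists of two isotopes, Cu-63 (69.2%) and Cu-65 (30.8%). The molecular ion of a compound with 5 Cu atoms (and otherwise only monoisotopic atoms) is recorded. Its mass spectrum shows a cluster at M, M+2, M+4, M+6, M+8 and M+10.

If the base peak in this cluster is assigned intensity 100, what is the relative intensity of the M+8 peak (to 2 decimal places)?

Term probabilities: M 0.1587, M+2 0.3531, M+4 0.3144, M+6 0.1399, M+8 0.0311, M+10 0.0028. Base peak = M+2.
P(M+2) = C(5,1) × 0.692^4 × 0.308^1 = 5 × 0.22931073 × 0.3080 = 0.353139 (base)
P(M+8) = C(5,4) × 0.692^1 × 0.308^4 = 5 × 0.6920 × 0.00899918 = 0.031137
Relative intensity = 0.031137 / 0.353139 × 100 = 8.82

8.82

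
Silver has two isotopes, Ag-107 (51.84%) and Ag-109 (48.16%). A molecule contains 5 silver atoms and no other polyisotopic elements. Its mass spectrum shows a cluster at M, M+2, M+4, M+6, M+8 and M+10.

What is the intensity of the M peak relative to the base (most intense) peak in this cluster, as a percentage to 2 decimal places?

11.59%

(0.5184 + 0.4816)^5 gives M 0.0374, M+2 0.1739, M+4 0.3231, M+6 0.3002, M+8 0.1394, M+10 0.0259; the largest is M+4.
P(M+4) = C(5,2) × 0.5184^3 × 0.4816^2 = 10 × 0.13931407 × 0.23193856 = 0.323123 (base)
P(M) = C(5,0) × 0.5184^5 × 0.4816^0 = 1 × 0.03743906 × 1.0000 = 0.037439
Relative intensity = 0.037439 / 0.323123 × 100 = 11.59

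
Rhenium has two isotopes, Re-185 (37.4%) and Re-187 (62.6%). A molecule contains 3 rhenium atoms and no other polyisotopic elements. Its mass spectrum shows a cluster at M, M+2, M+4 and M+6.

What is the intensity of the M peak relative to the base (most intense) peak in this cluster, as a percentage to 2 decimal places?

11.90%

(0.374 + 0.626)^3 gives M 0.0523, M+2 0.2627, M+4 0.4397, M+6 0.2453; the largest is M+4.
P(M+4) = C(3,2) × 0.374^1 × 0.626^2 = 3 × 0.3740 × 0.391876 = 0.439685 (base)
P(M) = C(3,0) × 0.374^3 × 0.626^0 = 1 × 0.05231362 × 1.0000 = 0.052314
Relative intensity = 0.052314 / 0.439685 × 100 = 11.90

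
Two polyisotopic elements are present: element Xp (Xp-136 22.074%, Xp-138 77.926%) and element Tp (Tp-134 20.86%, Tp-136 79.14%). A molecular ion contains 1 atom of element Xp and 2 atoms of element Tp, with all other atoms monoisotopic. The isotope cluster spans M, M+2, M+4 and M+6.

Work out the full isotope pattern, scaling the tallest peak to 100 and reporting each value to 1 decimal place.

2.0 : 21.9 : 81.0 : 100.0

Element Xp pattern (n=1): 0.22074 : 0.77926
Element Tp pattern (n=2): 0.04351396 : 0.33017208 : 0.62631396
Convolve the two distributions (both contribute in 2-u steps):
  M: 0.22074×0.04351396 = 0.009605
  M+2: 0.22074×0.33017208 + 0.77926×0.04351396 = 0.106791
  M+4: 0.22074×0.62631396 + 0.77926×0.33017208 = 0.395542
  M+6: 0.77926×0.62631396 = 0.488061
Scale to base peak (0.488061) = 100: 2.0 : 21.9 : 81.0 : 100.0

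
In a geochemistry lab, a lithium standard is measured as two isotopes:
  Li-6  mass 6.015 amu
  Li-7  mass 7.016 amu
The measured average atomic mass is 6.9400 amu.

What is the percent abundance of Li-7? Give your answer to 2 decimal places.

Writing the weighted mean with unknown fraction x of Li-6:
6.015·x + 7.016·(1 − x) = 6.9400
(6.015 − 7.016)·x = 6.9400 − 7.016
x = -0.0760 / -1.001 = 0.07592 → 7.59% Li-6, 92.41% Li-7.

92.41%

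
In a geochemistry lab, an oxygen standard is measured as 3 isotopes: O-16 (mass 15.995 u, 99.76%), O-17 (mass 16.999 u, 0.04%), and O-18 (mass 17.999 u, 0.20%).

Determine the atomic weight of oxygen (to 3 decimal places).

15.999 u

The abundance-weighted mean is 0.9976 × 15.995 + 0.0004 × 16.999 + 0.0020 × 17.999
= 15.9566 + 0.0068 + 0.0360 = 15.9994 u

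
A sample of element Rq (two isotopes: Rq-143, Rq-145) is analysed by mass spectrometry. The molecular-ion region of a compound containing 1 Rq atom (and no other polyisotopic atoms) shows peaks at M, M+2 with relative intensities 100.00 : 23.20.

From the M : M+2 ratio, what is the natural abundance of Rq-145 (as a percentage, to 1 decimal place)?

18.8%

Write p for the Rq-143 fraction. I(M+2)/I(M) = [C(1,1)·p^0·(1−p)] / p^1 = 1·(1−p)/p = 23.20/100.00 = 0.2320
(1−p)/p = 0.2320/1 = 0.2320  ⇒  p = 1/(1 + 0.2320) = 0.8117
Rq-143: 81.2%, Rq-145: 18.8%.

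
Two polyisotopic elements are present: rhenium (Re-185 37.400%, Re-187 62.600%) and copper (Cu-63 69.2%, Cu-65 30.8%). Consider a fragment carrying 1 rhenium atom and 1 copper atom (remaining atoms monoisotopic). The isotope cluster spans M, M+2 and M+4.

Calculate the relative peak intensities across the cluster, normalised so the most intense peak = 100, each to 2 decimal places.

Rhenium pattern (n=1): 0.3740 : 0.6260
Copper pattern (n=1): 0.6920 : 0.3080
Convolve the two distributions (both contribute in 2-u steps):
  M: 0.3740×0.6920 = 0.258808
  M+2: 0.3740×0.3080 + 0.6260×0.6920 = 0.548384
  M+4: 0.6260×0.3080 = 0.192808
Scale to base peak (0.548384) = 100: 47.19 : 100.00 : 35.16

47.19 : 100.00 : 35.16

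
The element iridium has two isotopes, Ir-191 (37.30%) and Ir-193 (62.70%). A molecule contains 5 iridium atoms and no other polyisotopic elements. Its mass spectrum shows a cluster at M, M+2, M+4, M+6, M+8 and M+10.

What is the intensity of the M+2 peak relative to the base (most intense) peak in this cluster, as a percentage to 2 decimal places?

17.70%

Binomial terms of (0.3730 + 0.6270)^5: M 0.0072, M+2 0.0607, M+4 0.2040, M+6 0.3429, M+8 0.2882, M+10 0.0969 → M+6 is the base peak.
P(M+6) = C(5,3) × 0.3730^2 × 0.6270^3 = 10 × 0.139129 × 0.24649188 = 0.342942 (base)
P(M+2) = C(5,1) × 0.3730^4 × 0.6270^1 = 5 × 0.01935688 × 0.6270 = 0.060684
Relative intensity = 0.060684 / 0.342942 × 100 = 17.70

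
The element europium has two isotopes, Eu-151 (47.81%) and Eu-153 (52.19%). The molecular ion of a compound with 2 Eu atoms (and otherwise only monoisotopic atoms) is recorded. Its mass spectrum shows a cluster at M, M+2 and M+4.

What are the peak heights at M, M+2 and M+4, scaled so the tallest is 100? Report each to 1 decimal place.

The 2 Eu atoms are independent, so intensities follow the terms of (0.4781 + 0.5219)^2.
P(M) = 0.4781^2 = 0.228580
P(M+2) = 2 × 0.4781^1 × 0.5219^1 = 0.499041
P(M+4) = 0.5219^2 = 0.272380
The M+2 peak is largest (0.499041); scaling to 100 gives 45.8 : 100.0 : 54.6.

45.8 : 100.0 : 54.6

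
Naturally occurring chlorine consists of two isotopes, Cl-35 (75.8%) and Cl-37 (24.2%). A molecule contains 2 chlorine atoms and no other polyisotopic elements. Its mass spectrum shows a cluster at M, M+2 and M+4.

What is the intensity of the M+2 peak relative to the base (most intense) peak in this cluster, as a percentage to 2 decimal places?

63.85%

Term probabilities: M 0.5746, M+2 0.3669, M+4 0.0586. Base peak = M.
P(M) = C(2,0) × 0.758^2 × 0.242^0 = 1 × 0.574564 × 1.0000 = 0.574564 (base)
P(M+2) = C(2,1) × 0.758^1 × 0.242^1 = 2 × 0.7580 × 0.2420 = 0.366872
Relative intensity = 0.366872 / 0.574564 × 100 = 63.85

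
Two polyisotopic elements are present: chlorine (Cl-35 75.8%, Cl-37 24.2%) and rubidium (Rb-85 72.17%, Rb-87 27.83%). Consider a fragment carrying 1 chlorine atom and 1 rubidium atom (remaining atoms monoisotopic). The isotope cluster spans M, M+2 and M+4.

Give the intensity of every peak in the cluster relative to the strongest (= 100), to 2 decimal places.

Chlorine pattern (n=1): 0.7580 : 0.2420
Rubidium pattern (n=1): 0.7217 : 0.2783
Convolve the two distributions (both contribute in 2-u steps):
  M: 0.7580×0.7217 = 0.547049
  M+2: 0.7580×0.2783 + 0.2420×0.7217 = 0.385603
  M+4: 0.2420×0.2783 = 0.067349
Scale to base peak (0.547049) = 100: 100.00 : 70.49 : 12.31

100.00 : 70.49 : 12.31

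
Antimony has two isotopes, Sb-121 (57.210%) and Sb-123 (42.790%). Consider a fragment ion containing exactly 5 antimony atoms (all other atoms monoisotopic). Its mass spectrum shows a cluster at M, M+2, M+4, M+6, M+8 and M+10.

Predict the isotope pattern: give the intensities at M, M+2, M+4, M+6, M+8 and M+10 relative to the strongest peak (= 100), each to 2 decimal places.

17.88 : 66.85 : 100.00 : 74.79 : 27.97 : 4.18

The 5 Sb atoms are independent, so intensities follow the terms of (0.57210 + 0.42790)^5.
P(M) = 0.57210^5 = 0.061286
P(M+2) = 5 × 0.57210^4 × 0.42790^1 = 0.229192
P(M+4) = 10 × 0.57210^3 × 0.42790^2 = 0.342847
P(M+6) = 10 × 0.57210^2 × 0.42790^3 = 0.256431
P(M+8) = 5 × 0.57210^1 × 0.42790^4 = 0.095898
P(M+10) = 0.42790^5 = 0.014345
The M+4 peak is largest (0.342847); scaling to 100 gives 17.88 : 66.85 : 100.00 : 74.79 : 27.97 : 4.18.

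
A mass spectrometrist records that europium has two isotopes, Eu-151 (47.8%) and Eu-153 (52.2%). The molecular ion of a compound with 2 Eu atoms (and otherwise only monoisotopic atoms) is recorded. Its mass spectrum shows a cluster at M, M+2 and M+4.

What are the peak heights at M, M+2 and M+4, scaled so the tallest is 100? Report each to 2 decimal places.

45.79 : 100.00 : 54.60

The 2 Eu atoms are independent, so intensities follow the terms of (0.478 + 0.522)^2.
P(M) = 0.478^2 = 0.228484
P(M+2) = 2 × 0.478^1 × 0.522^1 = 0.499032
P(M+4) = 0.522^2 = 0.272484
The M+2 peak is largest (0.499032); scaling to 100 gives 45.79 : 100.00 : 54.60.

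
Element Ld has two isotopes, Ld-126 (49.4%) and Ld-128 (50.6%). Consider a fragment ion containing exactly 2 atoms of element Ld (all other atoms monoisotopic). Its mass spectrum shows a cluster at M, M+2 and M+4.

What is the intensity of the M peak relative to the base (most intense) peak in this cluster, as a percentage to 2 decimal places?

48.81%

(0.494 + 0.506)^2 gives M 0.2440, M+2 0.4999, M+4 0.2560; the largest is M+2.
P(M+2) = C(2,1) × 0.494^1 × 0.506^1 = 2 × 0.4940 × 0.5060 = 0.499928 (base)
P(M) = C(2,0) × 0.494^2 × 0.506^0 = 1 × 0.244036 × 1.0000 = 0.244036
Relative intensity = 0.244036 / 0.499928 × 100 = 48.81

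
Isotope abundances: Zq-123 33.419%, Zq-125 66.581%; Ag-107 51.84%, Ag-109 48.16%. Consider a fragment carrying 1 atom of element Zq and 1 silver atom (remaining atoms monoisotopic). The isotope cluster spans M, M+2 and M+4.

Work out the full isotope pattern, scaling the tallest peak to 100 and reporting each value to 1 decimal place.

Element Zq pattern (n=1): 0.33419 : 0.66581
Silver pattern (n=1): 0.5184 : 0.4816
Convolve the two distributions (both contribute in 2-u steps):
  M: 0.33419×0.5184 = 0.173244
  M+2: 0.33419×0.4816 + 0.66581×0.5184 = 0.506102
  M+4: 0.66581×0.4816 = 0.320654
Scale to base peak (0.506102) = 100: 34.2 : 100.0 : 63.4

34.2 : 100.0 : 63.4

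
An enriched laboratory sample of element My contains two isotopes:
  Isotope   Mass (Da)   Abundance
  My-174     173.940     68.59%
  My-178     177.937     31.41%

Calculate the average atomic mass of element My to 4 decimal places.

175.1955 Da

Average mass = Σ (abundance × isotope mass) = 0.6859 × 173.940 + 0.3141 × 177.937
= 119.30545 + 55.89001 = 175.19546 Da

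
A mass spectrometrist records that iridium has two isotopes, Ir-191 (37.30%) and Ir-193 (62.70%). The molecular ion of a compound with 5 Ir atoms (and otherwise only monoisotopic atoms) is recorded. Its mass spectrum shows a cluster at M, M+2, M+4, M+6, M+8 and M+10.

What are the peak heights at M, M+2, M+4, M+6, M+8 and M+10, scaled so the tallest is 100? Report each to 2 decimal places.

2.11 : 17.70 : 59.49 : 100.00 : 84.05 : 28.26

Expanding (0.3730 + 0.6270)^5:
P(M) = 0.3730^5 = 0.007220
P(M+2) = 5 × 0.3730^4 × 0.6270^1 = 0.060684
P(M+4) = 10 × 0.3730^3 × 0.6270^2 = 0.204015
P(M+6) = 10 × 0.3730^2 × 0.6270^3 = 0.342942
P(M+8) = 5 × 0.3730^1 × 0.6270^4 = 0.288237
P(M+10) = 0.6270^5 = 0.096903
The M+6 peak is largest (0.342942); scaling to 100 gives 2.11 : 17.70 : 59.49 : 100.00 : 84.05 : 28.26.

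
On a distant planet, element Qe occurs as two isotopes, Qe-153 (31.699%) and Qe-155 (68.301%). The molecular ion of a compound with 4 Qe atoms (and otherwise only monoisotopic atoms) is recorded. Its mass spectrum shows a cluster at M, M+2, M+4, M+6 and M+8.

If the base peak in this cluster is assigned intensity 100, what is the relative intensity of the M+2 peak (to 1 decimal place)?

Binomial terms of (0.31699 + 0.68301)^4: M 0.0101, M+2 0.0870, M+4 0.2813, M+6 0.4040, M+8 0.2176 → M+6 is the base peak.
P(M+6) = C(4,3) × 0.31699^1 × 0.68301^3 = 4 × 0.31699 × 0.31862598 = 0.404005 (base)
P(M+2) = C(4,1) × 0.31699^3 × 0.68301^1 = 4 × 0.031852 × 0.68301 = 0.087021
Relative intensity = 0.087021 / 0.404005 × 100 = 21.5

21.5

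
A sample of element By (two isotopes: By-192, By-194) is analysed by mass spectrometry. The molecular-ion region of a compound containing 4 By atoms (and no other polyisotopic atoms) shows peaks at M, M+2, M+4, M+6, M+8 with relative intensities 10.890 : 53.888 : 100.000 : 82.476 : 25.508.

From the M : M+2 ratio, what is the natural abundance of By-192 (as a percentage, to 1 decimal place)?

Write p for the By-192 fraction. I(M+2)/I(M) = [C(4,1)·p^3·(1−p)] / p^4 = 4·(1−p)/p = 53.888/10.890 = 4.9484
(1−p)/p = 4.9484/4 = 1.2371  ⇒  p = 1/(1 + 1.2371) = 0.4470
By-192: 44.7%, By-194: 55.3%.

44.7%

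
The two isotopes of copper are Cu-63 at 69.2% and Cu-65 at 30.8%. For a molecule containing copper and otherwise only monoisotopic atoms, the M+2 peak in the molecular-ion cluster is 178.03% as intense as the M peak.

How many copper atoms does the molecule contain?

4

The M+2/M ratio from n Cu atoms is n · q/p = n · 0.308/0.692.
n = 1.7803 × 0.692/0.308 = 4.00 ≈ 4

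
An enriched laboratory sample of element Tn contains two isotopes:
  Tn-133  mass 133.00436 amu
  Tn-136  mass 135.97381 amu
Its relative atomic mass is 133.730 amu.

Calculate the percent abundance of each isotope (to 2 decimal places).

Tn-133: 75.56%, Tn-136: 24.44%

Let x be the fractional abundance of Tn-133; then Tn-136 has abundance 1 − x.
133.00436·x + 135.97381·(1 − x) = 133.730
(133.00436 − 135.97381)·x = 133.730 − 135.97381
x = -2.24381 / -2.96945 = 0.75563 → 75.56% Tn-133, 24.44% Tn-136.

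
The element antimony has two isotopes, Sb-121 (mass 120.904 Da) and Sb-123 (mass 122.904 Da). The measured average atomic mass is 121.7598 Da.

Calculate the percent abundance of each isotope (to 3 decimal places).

Writing the weighted mean with unknown fraction x of Sb-121:
120.904·x + 122.904·(1 − x) = 121.7598
(120.904 − 122.904)·x = 121.7598 − 122.904
x = -1.1442 / -2.000 = 0.57210 → 57.210% Sb-121, 42.790% Sb-123.

Sb-121: 57.210%, Sb-123: 42.790%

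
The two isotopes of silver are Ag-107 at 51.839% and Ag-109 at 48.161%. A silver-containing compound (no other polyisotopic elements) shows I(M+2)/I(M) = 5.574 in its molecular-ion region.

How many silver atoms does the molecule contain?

6

With n Ag atoms, P(M+2)/P(M) = C(n,1)·p^(n−1)q / p^n = n·q/p = n · 0.48161/0.51839.
n = 5.574 × 0.51839/0.48161 = 6.00 ≈ 6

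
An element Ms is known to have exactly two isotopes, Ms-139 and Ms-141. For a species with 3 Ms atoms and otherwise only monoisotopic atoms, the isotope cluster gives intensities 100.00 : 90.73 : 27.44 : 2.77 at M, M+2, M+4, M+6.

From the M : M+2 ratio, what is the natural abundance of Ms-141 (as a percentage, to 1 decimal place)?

Let p = fractional abundance of Ms-139. I(M+2)/I(M) = [C(3,1)·p^2·(1−p)] / p^3 = 3·(1−p)/p = 90.73/100.00 = 0.9073
(1−p)/p = 0.9073/3 = 0.3024  ⇒  p = 1/(1 + 0.3024) = 0.7678
Ms-139: 76.8%, Ms-141: 23.2%.

23.2%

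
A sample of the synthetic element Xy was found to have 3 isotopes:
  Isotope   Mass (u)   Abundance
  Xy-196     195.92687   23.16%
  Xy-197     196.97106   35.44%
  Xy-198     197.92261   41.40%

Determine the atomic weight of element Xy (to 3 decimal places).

Ar = Σ fᵢ·mᵢ = 0.2316 × 195.92687 + 0.3544 × 196.97106 + 0.4140 × 197.92261
= 45.376663 + 69.806544 + 81.939961 = 197.123168 u

197.123 u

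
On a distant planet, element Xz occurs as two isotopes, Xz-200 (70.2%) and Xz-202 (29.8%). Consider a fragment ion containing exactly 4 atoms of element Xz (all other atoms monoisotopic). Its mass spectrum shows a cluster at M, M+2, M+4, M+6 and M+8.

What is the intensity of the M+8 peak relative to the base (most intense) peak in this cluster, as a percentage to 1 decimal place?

(0.702 + 0.298)^4 gives M 0.2429, M+2 0.4124, M+4 0.2626, M+6 0.0743, M+8 0.0079; the largest is M+2.
P(M+2) = C(4,1) × 0.702^3 × 0.298^1 = 4 × 0.34594841 × 0.2980 = 0.412371 (base)
P(M+8) = C(4,4) × 0.702^0 × 0.298^4 = 1 × 1.0000 × 0.00788615 = 0.007886
Relative intensity = 0.007886 / 0.412371 × 100 = 1.9

1.9%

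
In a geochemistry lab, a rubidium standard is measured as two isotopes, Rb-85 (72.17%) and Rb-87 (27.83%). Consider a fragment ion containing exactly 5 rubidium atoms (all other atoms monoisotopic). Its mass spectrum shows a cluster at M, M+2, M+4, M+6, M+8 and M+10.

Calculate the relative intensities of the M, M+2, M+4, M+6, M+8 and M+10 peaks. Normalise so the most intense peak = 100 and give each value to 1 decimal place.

51.9 : 100.0 : 77.1 : 29.7 : 5.7 : 0.4

Each Rb atom is independently Rb-85 (p = 0.7217) or Rb-87 (q = 0.2783); the cluster is the binomial expansion (p + q)^5.
P(M) = 0.7217^5 = 0.195787
P(M+2) = 5 × 0.7217^4 × 0.2783^1 = 0.377494
P(M+4) = 10 × 0.7217^3 × 0.2783^2 = 0.291136
P(M+6) = 10 × 0.7217^2 × 0.2783^3 = 0.112267
P(M+8) = 5 × 0.7217^1 × 0.2783^4 = 0.021646
P(M+10) = 0.2783^5 = 0.001669
The M+2 peak is largest (0.377494); scaling to 100 gives 51.9 : 100.0 : 77.1 : 29.7 : 5.7 : 0.4.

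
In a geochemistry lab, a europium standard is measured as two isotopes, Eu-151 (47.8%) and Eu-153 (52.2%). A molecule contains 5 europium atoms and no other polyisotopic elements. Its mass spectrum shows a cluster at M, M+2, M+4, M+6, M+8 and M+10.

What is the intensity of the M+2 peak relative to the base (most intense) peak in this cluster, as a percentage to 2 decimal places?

41.93%

Term probabilities: M 0.0250, M+2 0.1363, M+4 0.2976, M+6 0.3250, M+8 0.1775, M+10 0.0388. Base peak = M+6.
P(M+6) = C(5,3) × 0.478^2 × 0.522^3 = 10 × 0.228484 × 0.14223665 = 0.324988 (base)
P(M+2) = C(5,1) × 0.478^4 × 0.522^1 = 5 × 0.05220494 × 0.5220 = 0.136255
Relative intensity = 0.136255 / 0.324988 × 100 = 41.93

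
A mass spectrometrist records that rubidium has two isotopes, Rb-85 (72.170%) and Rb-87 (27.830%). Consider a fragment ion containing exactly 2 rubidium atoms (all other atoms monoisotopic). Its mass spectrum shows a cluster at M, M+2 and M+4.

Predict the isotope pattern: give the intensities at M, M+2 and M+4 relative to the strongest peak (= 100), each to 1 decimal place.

100.0 : 77.1 : 14.9

Expanding (0.72170 + 0.27830)^2:
P(M) = 0.72170^2 = 0.520851
P(M+2) = 2 × 0.72170^1 × 0.27830^1 = 0.401698
P(M+4) = 0.27830^2 = 0.077451
The M peak is largest (0.520851); scaling to 100 gives 100.0 : 77.1 : 14.9.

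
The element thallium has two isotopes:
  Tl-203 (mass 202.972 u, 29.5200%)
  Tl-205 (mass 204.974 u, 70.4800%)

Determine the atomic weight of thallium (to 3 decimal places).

204.383 u

Ar = Σ fᵢ·mᵢ = 0.295200 × 202.972 + 0.704800 × 204.974
= 59.9173 + 144.4657 = 204.3830 u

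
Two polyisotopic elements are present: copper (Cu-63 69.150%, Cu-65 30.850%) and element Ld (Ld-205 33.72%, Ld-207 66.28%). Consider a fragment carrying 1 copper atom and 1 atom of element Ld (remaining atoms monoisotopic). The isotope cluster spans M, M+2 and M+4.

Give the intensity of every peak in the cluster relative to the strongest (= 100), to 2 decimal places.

41.46 : 100.00 : 36.36

Copper pattern (n=1): 0.6915 : 0.3085
Element Ld pattern (n=1): 0.3372 : 0.6628
Convolve the two distributions (both contribute in 2-u steps):
  M: 0.6915×0.3372 = 0.233174
  M+2: 0.6915×0.6628 + 0.3085×0.3372 = 0.562352
  M+4: 0.3085×0.6628 = 0.204474
Scale to base peak (0.562352) = 100: 41.46 : 100.00 : 36.36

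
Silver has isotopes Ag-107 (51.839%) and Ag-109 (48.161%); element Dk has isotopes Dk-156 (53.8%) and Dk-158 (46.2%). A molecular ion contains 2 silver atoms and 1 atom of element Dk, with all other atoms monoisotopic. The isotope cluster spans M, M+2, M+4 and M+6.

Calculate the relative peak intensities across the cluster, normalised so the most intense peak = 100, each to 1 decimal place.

36.8 : 100.0 : 90.5 : 27.3

Silver pattern (n=2): 0.26872819 : 0.49932362 : 0.23194819
Element Dk pattern (n=1): 0.5380 : 0.4620
Convolve the two distributions (both contribute in 2-u steps):
  M: 0.26872819×0.5380 = 0.144576
  M+2: 0.26872819×0.4620 + 0.49932362×0.5380 = 0.392789
  M+4: 0.49932362×0.4620 + 0.23194819×0.5380 = 0.355476
  M+6: 0.23194819×0.4620 = 0.107160
Scale to base peak (0.392789) = 100: 36.8 : 100.0 : 90.5 : 27.3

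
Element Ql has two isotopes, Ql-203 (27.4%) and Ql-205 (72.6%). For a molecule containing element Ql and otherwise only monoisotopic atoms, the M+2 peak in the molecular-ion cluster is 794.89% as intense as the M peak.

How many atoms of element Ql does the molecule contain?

For n independent Ql atoms, I(M+2)/I(M) = n · (abundance Ql-205) / (abundance Ql-203) = n · 0.726/0.274.
n = 7.9489 × 0.274/0.726 = 3.00 ≈ 3

3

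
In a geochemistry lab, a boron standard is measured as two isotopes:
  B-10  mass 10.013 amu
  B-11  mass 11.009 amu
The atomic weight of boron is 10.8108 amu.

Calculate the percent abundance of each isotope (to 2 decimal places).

B-10: 19.90%, B-11: 80.10%

With x = fraction of B-10 (so B-11 is 1 − x):
10.013·x + 11.009·(1 − x) = 10.8108
(10.013 − 11.009)·x = 10.8108 − 11.009
x = -0.1982 / -0.996 = 0.19900 → 19.90% B-10, 80.10% B-11.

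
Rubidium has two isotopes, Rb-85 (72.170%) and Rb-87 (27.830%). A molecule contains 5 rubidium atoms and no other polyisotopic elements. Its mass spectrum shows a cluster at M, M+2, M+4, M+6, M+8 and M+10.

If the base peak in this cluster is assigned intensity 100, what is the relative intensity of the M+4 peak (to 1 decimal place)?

77.1

Binomial terms of (0.72170 + 0.27830)^5: M 0.1958, M+2 0.3775, M+4 0.2911, M+6 0.1123, M+8 0.0216, M+10 0.0017 → M+2 is the base peak.
P(M+2) = C(5,1) × 0.72170^4 × 0.27830^1 = 5 × 0.27128565 × 0.2783 = 0.377494 (base)
P(M+4) = C(5,2) × 0.72170^3 × 0.27830^2 = 10 × 0.37589809 × 0.07745089 = 0.291136
Relative intensity = 0.291136 / 0.377494 × 100 = 77.1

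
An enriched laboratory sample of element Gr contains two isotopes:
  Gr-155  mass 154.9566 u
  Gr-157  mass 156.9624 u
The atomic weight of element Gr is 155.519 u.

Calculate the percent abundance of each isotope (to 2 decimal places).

Gr-155: 71.96%, Gr-157: 28.04%

Let x be the fractional abundance of Gr-155; then Gr-157 has abundance 1 − x.
154.9566·x + 156.9624·(1 − x) = 155.519
(154.9566 − 156.9624)·x = 155.519 − 156.9624
x = -1.4434 / -2.0058 = 0.71961 → 71.96% Gr-155, 28.04% Gr-157.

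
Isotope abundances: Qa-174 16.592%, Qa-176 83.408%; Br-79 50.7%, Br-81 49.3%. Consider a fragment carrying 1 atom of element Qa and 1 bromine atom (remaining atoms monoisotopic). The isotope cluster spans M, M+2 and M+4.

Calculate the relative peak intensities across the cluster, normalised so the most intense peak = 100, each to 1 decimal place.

Element Qa pattern (n=1): 0.16592 : 0.83408
Bromine pattern (n=1): 0.5070 : 0.4930
Convolve the two distributions (both contribute in 2-u steps):
  M: 0.16592×0.5070 = 0.084121
  M+2: 0.16592×0.4930 + 0.83408×0.5070 = 0.504677
  M+4: 0.83408×0.4930 = 0.411201
Scale to base peak (0.504677) = 100: 16.7 : 100.0 : 81.5

16.7 : 100.0 : 81.5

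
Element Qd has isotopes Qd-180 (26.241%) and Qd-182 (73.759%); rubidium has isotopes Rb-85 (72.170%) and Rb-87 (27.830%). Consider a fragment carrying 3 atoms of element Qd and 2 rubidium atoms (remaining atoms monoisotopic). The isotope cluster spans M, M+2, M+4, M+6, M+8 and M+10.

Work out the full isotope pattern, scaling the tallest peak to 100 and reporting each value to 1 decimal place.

2.4 : 22.0 : 72.7 : 100.0 : 49.5 : 7.9

Element Qd pattern (n=3): 0.01806929 : 0.15236915 : 0.42828383 : 0.40127773
Rubidium pattern (n=2): 0.52085089 : 0.40169822 : 0.07745089
Convolve the two distributions (both contribute in 2-u steps):
  M: 0.01806929×0.52085089 = 0.009411
  M+2: 0.01806929×0.40169822 + 0.15236915×0.52085089 = 0.086620
  M+4: 0.01806929×0.07745089 + 0.15236915×0.40169822 + 0.42828383×0.52085089 = 0.285678
  M+6: 0.15236915×0.07745089 + 0.42828383×0.40169822 + 0.40127773×0.52085089 = 0.392848
  M+8: 0.42828383×0.07745089 + 0.40127773×0.40169822 = 0.194364
  M+10: 0.40127773×0.07745089 = 0.031079
Scale to base peak (0.392848) = 100: 2.4 : 22.0 : 72.7 : 100.0 : 49.5 : 7.9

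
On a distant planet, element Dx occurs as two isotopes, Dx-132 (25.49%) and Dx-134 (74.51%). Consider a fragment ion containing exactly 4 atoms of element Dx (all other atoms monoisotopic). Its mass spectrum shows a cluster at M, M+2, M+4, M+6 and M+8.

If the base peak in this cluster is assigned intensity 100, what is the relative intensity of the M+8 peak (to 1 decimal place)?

73.1

(0.2549 + 0.7451)^4 gives M 0.0042, M+2 0.0494, M+4 0.2164, M+6 0.4218, M+8 0.3082; the largest is M+6.
P(M+6) = C(4,3) × 0.2549^1 × 0.7451^3 = 4 × 0.2549 × 0.41366015 = 0.421768 (base)
P(M+8) = C(4,4) × 0.2549^0 × 0.7451^4 = 1 × 1.0000 × 0.30821818 = 0.308218
Relative intensity = 0.308218 / 0.421768 × 100 = 73.1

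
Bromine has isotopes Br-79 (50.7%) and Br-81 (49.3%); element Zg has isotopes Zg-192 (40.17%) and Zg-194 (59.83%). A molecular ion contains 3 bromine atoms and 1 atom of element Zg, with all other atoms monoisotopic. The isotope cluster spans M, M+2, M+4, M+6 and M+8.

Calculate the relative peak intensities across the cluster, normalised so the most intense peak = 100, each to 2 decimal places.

Bromine pattern (n=3): 0.13032384 : 0.38017547 : 0.36967753 : 0.11982316
Element Zg pattern (n=1): 0.4017 : 0.5983
Convolve the two distributions (both contribute in 2-u steps):
  M: 0.13032384×0.4017 = 0.052351
  M+2: 0.13032384×0.5983 + 0.38017547×0.4017 = 0.230689
  M+4: 0.38017547×0.5983 + 0.36967753×0.4017 = 0.375958
  M+6: 0.36967753×0.5983 + 0.11982316×0.4017 = 0.269311
  M+8: 0.11982316×0.5983 = 0.071690
Scale to base peak (0.375958) = 100: 13.92 : 61.36 : 100.00 : 71.63 : 19.07

13.92 : 61.36 : 100.00 : 71.63 : 19.07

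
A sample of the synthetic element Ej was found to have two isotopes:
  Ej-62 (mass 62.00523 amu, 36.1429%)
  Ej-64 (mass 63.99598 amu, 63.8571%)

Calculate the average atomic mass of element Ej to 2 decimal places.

Ar = Σ fᵢ·mᵢ = 0.361429 × 62.00523 + 0.638571 × 63.99598
= 22.410488 + 40.865977 = 63.276465 amu

63.28 amu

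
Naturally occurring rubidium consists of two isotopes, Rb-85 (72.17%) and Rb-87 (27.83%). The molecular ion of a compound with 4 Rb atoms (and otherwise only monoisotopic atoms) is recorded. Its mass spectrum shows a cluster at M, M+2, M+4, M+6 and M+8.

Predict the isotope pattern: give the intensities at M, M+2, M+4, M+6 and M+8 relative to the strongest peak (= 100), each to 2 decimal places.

Each Rb atom is independently Rb-85 (p = 0.7217) or Rb-87 (q = 0.2783); the cluster is the binomial expansion (p + q)^4.
P(M) = 0.7217^4 = 0.271286
P(M+2) = 4 × 0.7217^3 × 0.2783^1 = 0.418450
P(M+4) = 6 × 0.7217^2 × 0.2783^2 = 0.242042
P(M+6) = 4 × 0.7217^1 × 0.2783^3 = 0.062224
P(M+8) = 0.2783^4 = 0.005999
The M+2 peak is largest (0.418450); scaling to 100 gives 64.83 : 100.00 : 57.84 : 14.87 : 1.43.

64.83 : 100.00 : 57.84 : 14.87 : 1.43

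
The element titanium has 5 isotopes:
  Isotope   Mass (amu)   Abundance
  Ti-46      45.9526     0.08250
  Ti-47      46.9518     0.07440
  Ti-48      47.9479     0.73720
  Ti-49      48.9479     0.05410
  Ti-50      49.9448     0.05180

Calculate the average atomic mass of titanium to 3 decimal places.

47.867 amu

Ar = Σ fᵢ·mᵢ = 0.08250 × 45.9526 + 0.07440 × 46.9518 + 0.73720 × 47.9479 + 0.05410 × 48.9479 + 0.05180 × 49.9448
= 3.79109 + 3.49321 + 35.34719 + 2.64808 + 2.58714 = 47.86671 amu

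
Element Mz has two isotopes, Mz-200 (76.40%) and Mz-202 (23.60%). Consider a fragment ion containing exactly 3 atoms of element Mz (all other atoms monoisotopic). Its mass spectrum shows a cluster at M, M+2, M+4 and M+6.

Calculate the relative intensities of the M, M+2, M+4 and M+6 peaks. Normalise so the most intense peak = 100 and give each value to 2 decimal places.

Each Mz atom is independently Mz-200 (p = 0.7640) or Mz-202 (q = 0.2360); the cluster is the binomial expansion (p + q)^3.
P(M) = 0.7640^3 = 0.445944
P(M+2) = 3 × 0.7640^2 × 0.2360^1 = 0.413257
P(M+4) = 3 × 0.7640^1 × 0.2360^2 = 0.127655
P(M+6) = 0.2360^3 = 0.013144
The M peak is largest (0.445944); scaling to 100 gives 100.00 : 92.67 : 28.63 : 2.95.

100.00 : 92.67 : 28.63 : 2.95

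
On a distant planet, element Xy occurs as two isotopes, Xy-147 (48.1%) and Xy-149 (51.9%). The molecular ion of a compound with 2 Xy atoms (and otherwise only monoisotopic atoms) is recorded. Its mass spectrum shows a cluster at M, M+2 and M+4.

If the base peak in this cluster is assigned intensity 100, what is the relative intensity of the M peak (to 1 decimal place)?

46.3

Binomial terms of (0.481 + 0.519)^2: M 0.2314, M+2 0.4993, M+4 0.2694 → M+2 is the base peak.
P(M+2) = C(2,1) × 0.481^1 × 0.519^1 = 2 × 0.4810 × 0.5190 = 0.499278 (base)
P(M) = C(2,0) × 0.481^2 × 0.519^0 = 1 × 0.231361 × 1.0000 = 0.231361
Relative intensity = 0.231361 / 0.499278 × 100 = 46.3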